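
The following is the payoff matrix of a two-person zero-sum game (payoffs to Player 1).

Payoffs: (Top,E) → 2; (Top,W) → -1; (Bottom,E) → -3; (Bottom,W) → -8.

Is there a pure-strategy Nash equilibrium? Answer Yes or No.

Row minima: Top → -1, Bottom → -8; maximin = -1.
Column maxima: E → 2, W → -1; minimax = -1.
maximin = minimax = -1, so a saddle point exists.

Yes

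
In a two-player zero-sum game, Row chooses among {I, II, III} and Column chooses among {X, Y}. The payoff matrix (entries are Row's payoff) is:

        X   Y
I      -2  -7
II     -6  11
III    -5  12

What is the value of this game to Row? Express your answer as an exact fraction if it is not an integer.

Row minima: I → -7, II → -6, III → -5; maximin = -5.
Column maxima: X → -2, Y → 12; minimax = -2.
-5 ≠ -2, so there is no saddle point; optimal play is mixed.
II is strictly dominated by III, so Row never plays it.
On the remaining 2×2 (I, III vs X, Y):
Let Row play I with probability p. Expected payoff against X: (-2)p + (-5)(1−p) = 3p − 5; against Y: (-7)p + 12(1−p) = −19p + 12.
Setting these equal: 3p − 5 = −19p + 12 ⇒ 22p = 17 ⇒ p = 17/22, and the value is (3)·(17/22) − 5 = -59/22.
For Column: with q = P(X), equating I's and III's payoffs gives 5q − 7 = −17q + 12 ⇒ q = 19/22.

-59/22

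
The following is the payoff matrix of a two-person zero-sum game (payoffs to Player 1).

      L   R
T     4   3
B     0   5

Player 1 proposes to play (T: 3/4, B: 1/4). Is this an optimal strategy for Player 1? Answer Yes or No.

Against L this mix gives (3/4)·4 + (1/4)·0 = 3.
Against R this mix gives (3/4)·3 + (1/4)·5 = 7/2.
Player 2 will play L, holding Player 1 to 3. Shifting weight toward the row that does better against L would raise this floor (the equalizing mix achieves 10/3 against both L and R), so the proposed strategy is not optimal.

No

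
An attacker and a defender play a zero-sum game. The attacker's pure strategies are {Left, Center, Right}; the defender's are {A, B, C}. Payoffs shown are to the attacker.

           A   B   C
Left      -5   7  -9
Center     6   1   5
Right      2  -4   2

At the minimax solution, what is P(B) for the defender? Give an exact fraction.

7/10

Row minima: Left → -9, Center → 1, Right → -4; maximin = 1.
Column maxima: A → 6, B → 7, C → 5; minimax = 5.
1 ≠ 5, so there is no saddle point; optimal play is mixed.
Right is strictly dominated by Center, so the attacker never plays it.
With Right eliminated, A is strictly dominated by C (it gives the attacker strictly more in every remaining row), so the defender never plays it.
On the remaining 2×2 (Left, Center vs B, C):
Let the attacker play Left with probability p. Expected payoff against B: 7p + 1(1−p) = 6p + 1; against C: (-9)p + 5(1−p) = −14p + 5.
Setting these equal: 6p + 1 = −14p + 5 ⇒ 20p = 4 ⇒ p = 1/5, and the value is (6)·(1/5) + 1 = 11/5.
For the defender: with q = P(B), equating Left's and Center's payoffs gives 16q − 9 = −4q + 5 ⇒ q = 7/10.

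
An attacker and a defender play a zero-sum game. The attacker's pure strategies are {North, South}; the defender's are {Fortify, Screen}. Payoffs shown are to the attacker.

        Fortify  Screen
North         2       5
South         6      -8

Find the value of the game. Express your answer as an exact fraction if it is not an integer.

Row minima: North → 2, South → -8; maximin = 2.
Column maxima: Fortify → 6, Screen → 5; minimax = 5.
2 ≠ 5, so there is no saddle point; optimal play is mixed.
Let the attacker play North with probability p. Expected payoff against Fortify: 2p + 6(1−p) = −4p + 6; against Screen: 5p + (-8)(1−p) = 13p − 8.
Setting these equal: −4p + 6 = 13p − 8 ⇒ −17p = -14 ⇒ p = 14/17, and the value is (-4)·(14/17) + 6 = 46/17.
For the defender: with q = P(Fortify), equating North's and South's payoffs gives −3q + 5 = 14q − 8 ⇒ q = 13/17.

46/17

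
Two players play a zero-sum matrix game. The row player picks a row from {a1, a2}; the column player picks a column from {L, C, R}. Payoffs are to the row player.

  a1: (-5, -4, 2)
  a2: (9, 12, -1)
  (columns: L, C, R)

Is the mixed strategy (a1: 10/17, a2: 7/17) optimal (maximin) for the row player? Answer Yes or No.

Against L this mix gives (10/17)·(-5) + (7/17)·9 = 13/17.
Against C this mix gives (10/17)·(-4) + (7/17)·12 = 44/17.
Against R this mix gives (10/17)·2 + (7/17)·(-1) = 13/17.
All of the column player's active replies (L, R) yield 13/17, and no column does worse for the row player. The mix makes the column player indifferent and guarantees 13/17, so it is optimal.

Yes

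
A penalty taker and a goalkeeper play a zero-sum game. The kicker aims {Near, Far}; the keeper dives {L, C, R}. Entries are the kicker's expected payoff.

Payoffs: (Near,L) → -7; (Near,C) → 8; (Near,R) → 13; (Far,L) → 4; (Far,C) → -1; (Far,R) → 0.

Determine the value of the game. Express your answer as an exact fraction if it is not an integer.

Row minima: Near → -7, Far → -1; maximin = -1.
Column maxima: L → 4, C → 8, R → 13; minimax = 4.
-1 ≠ 4, so there is no saddle point; optimal play is mixed.
R is strictly dominated by C (it gives the kicker strictly more in every row), so the keeper never plays it.
On the remaining 2×2 (Near, Far vs L, C):
Let the kicker play Near with probability p. Expected payoff against L: (-7)p + 4(1−p) = −11p + 4; against C: 8p + (-1)(1−p) = 9p − 1.
Setting these equal: −11p + 4 = 9p − 1 ⇒ −20p = -5 ⇒ p = 1/4, and the value is (-11)·(1/4) + 4 = 5/4.
For the keeper: with q = P(L), equating Near's and Far's payoffs gives −15q + 8 = 5q − 1 ⇒ q = 9/20.

5/4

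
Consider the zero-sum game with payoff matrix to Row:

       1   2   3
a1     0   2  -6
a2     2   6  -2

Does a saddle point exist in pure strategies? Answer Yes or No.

Yes

Row minima: a1 → -6, a2 → -2; maximin = -2.
Column maxima: 1 → 2, 2 → 6, 3 → -2; minimax = -2.
maximin = minimax = -2, so a saddle point exists.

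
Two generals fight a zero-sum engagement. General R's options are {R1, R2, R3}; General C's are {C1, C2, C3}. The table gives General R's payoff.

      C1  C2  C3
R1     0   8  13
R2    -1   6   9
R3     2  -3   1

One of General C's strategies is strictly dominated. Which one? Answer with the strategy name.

C3

C2 holds General R's payoff strictly below C3 in every row: 8 < 13, 6 < 9, -3 < 1.
So C3 is strictly dominated for General C.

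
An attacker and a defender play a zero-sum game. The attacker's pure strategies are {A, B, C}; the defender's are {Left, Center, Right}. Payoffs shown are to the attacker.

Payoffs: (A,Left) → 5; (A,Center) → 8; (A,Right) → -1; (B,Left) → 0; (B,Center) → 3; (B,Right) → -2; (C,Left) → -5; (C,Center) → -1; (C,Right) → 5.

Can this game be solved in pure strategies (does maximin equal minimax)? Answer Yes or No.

Row minima: A → -1, B → -2, C → -5; maximin = -1.
Column maxima: Left → 5, Center → 8, Right → 5; minimax = 5.
-1 ≠ 5, so no pure-strategy equilibrium exists.

No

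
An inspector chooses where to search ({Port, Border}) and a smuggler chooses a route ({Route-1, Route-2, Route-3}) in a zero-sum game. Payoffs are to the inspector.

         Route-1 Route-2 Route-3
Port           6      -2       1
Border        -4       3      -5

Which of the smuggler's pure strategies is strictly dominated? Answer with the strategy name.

Route-3 holds the inspector's payoff strictly below Route-1 in every row: 1 < 6, -5 < -4.
So Route-1 is strictly dominated for the smuggler.

Route-1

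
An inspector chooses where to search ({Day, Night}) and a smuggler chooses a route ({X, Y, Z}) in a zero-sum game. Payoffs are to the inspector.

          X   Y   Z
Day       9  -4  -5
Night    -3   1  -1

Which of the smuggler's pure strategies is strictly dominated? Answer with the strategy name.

Z holds the inspector's payoff strictly below Y in every row: -5 < -4, -1 < 1.
So Y is strictly dominated for the smuggler.

Y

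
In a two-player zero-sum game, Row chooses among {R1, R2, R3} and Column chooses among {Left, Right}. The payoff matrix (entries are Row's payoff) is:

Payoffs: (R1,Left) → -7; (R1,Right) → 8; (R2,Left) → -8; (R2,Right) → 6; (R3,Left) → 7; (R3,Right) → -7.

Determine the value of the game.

Row minima: R1 → -7, R2 → -8, R3 → -7; maximin = -7.
Column maxima: Left → 7, Right → 8; minimax = 7.
-7 ≠ 7, so there is no saddle point; optimal play is mixed.
R2 is strictly dominated by R1, so Row never plays it.
On the remaining 2×2 (R1, R3 vs Left, Right):
Let Row play R1 with probability p. Expected payoff against Left: (-7)p + 7(1−p) = −14p + 7; against Right: 8p + (-7)(1−p) = 15p − 7.
Setting these equal: −14p + 7 = 15p − 7 ⇒ −29p = -14 ⇒ p = 14/29, and the value is (-14)·(14/29) + 7 = 7/29.
For Column: with q = P(Left), equating R1's and R3's payoffs gives −15q + 8 = 14q − 7 ⇒ q = 15/29.

7/29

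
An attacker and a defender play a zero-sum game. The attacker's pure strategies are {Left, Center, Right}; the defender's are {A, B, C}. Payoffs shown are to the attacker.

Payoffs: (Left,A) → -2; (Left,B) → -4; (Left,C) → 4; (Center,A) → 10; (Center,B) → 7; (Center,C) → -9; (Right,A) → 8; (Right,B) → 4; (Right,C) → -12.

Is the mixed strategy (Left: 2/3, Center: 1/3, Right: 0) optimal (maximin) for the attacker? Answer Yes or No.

Yes

Against A this mix gives (2/3)·(-2) + (1/3)·10 = 2.
Against B this mix gives (2/3)·(-4) + (1/3)·7 = -1/3.
Against C this mix gives (2/3)·4 + (1/3)·(-9) = -1/3.
All of the defender's active replies (B, C) yield -1/3, and no column does worse for the attacker. The mix makes the defender indifferent and guarantees -1/3, so it is optimal.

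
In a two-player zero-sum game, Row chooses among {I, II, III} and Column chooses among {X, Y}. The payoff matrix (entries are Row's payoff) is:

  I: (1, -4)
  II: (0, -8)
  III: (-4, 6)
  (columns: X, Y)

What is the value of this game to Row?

-2/3

Row minima: I → -4, II → -8, III → -4; maximin = -4.
Column maxima: X → 1, Y → 6; minimax = 1.
-4 ≠ 1, so there is no saddle point; optimal play is mixed.
II is strictly dominated by I, so Row never plays it.
On the remaining 2×2 (I, III vs X, Y):
Let Row play I with probability p. Expected payoff against X: 1p + (-4)(1−p) = 5p − 4; against Y: (-4)p + 6(1−p) = −10p + 6.
Setting these equal: 5p − 4 = −10p + 6 ⇒ 15p = 10 ⇒ p = 2/3, and the value is (5)·(2/3) − 4 = -2/3.
For Column: with q = P(X), equating I's and III's payoffs gives 5q − 4 = −10q + 6 ⇒ q = 2/3.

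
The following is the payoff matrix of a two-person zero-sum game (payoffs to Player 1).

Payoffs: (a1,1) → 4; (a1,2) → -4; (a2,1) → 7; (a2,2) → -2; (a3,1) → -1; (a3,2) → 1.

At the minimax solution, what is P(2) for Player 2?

Row minima: a1 → -4, a2 → -2, a3 → -1; maximin = -1.
Column maxima: 1 → 7, 2 → 1; minimax = 1.
-1 ≠ 1, so there is no saddle point; optimal play is mixed.
a1 is strictly dominated by a2, so Player 1 never plays it.
On the remaining 2×2 (a2, a3 vs 1, 2):
Let Player 1 play a2 with probability p. Expected payoff against 1: 7p + (-1)(1−p) = 8p − 1; against 2: (-2)p + 1(1−p) = −3p + 1.
Setting these equal: 8p − 1 = −3p + 1 ⇒ 11p = 2 ⇒ p = 2/11, and the value is (8)·(2/11) − 1 = 5/11.
For Player 2: with q = P(1), equating a2's and a3's payoffs gives 9q − 2 = −2q + 1 ⇒ q = 3/11.

8/11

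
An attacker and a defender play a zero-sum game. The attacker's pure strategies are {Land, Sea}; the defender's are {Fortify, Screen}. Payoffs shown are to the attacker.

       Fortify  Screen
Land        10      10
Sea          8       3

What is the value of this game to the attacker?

Row minima: Land → 10, Sea → 3; maximin = 10.
Column maxima: Fortify → 10, Screen → 10; minimax = 10.
Since maximin = minimax = 10, there is a saddle point and the value is 10.

10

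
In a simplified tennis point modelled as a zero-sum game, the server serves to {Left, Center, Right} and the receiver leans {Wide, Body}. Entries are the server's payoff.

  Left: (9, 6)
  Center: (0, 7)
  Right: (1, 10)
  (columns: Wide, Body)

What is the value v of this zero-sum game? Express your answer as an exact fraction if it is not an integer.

7

Row minima: Left → 6, Center → 0, Right → 1; maximin = 6.
Column maxima: Wide → 9, Body → 10; minimax = 9.
6 ≠ 9, so there is no saddle point; optimal play is mixed.
Center is strictly dominated by Right, so the server never plays it.
On the remaining 2×2 (Left, Right vs Wide, Body):
Let the server play Left with probability p. Expected payoff against Wide: 9p + 1(1−p) = 8p + 1; against Body: 6p + 10(1−p) = −4p + 10.
Setting these equal: 8p + 1 = −4p + 10 ⇒ 12p = 9 ⇒ p = 3/4, and the value is (8)·(3/4) + 1 = 7.
For the receiver: with q = P(Wide), equating Left's and Right's payoffs gives 3q + 6 = −9q + 10 ⇒ q = 1/3.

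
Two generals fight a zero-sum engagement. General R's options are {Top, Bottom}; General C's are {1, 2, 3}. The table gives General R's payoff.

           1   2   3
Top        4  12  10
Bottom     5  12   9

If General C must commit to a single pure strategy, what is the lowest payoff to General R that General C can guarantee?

Column maxima: 1 → 5, 2 → 12, 3 → 10.
The smallest of these is 5.

5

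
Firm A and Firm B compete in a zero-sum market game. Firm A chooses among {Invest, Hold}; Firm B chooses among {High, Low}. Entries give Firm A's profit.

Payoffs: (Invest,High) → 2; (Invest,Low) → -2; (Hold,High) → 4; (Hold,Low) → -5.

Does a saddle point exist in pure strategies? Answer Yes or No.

Yes

Row minima: Invest → -2, Hold → -5; maximin = -2.
Column maxima: High → 4, Low → -2; minimax = -2.
maximin = minimax = -2, so a saddle point exists.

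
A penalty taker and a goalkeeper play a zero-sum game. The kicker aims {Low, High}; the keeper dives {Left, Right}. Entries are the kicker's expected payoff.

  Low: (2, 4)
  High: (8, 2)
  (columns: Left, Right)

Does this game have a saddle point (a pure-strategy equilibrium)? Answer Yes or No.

No

Row minima: Low → 2, High → 2; maximin = 2.
Column maxima: Left → 8, Right → 4; minimax = 4.
2 ≠ 4, so no pure-strategy equilibrium exists.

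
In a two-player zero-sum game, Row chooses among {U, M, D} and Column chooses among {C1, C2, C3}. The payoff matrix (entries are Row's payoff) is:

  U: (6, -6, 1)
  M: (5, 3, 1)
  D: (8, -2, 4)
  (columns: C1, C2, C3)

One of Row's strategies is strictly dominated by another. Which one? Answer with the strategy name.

D gives a strictly higher payoff than U against every column: 8 > 6, -2 > -6, 4 > 1.
So U is strictly dominated and Row never plays it.

U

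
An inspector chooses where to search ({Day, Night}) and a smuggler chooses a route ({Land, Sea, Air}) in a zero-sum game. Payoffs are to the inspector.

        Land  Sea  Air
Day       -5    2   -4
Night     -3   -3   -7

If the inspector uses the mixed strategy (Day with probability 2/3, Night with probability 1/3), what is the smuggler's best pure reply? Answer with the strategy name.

Air

If the smuggler plays Land, the inspector's expected payoff is (2/3)·(-5) + (1/3)·(-3) = -13/3.
If the smuggler plays Sea, the inspector's expected payoff is (2/3)·2 + (1/3)·(-3) = 1/3.
If the smuggler plays Air, the inspector's expected payoff is (2/3)·(-4) + (1/3)·(-7) = -5.
The smuggler minimizes the inspector's payoff; the smallest is -5, so the best response is Air.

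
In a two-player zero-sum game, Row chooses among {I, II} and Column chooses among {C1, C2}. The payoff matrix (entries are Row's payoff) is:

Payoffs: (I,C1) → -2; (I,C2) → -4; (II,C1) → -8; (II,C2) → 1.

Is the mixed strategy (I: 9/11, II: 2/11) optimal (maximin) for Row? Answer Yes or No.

Against C1 this mix gives (9/11)·(-2) + (2/11)·(-8) = -34/11.
Against C2 this mix gives (9/11)·(-4) + (2/11)·1 = -34/11.
All of Column's active replies (C1, C2) yield -34/11, and no column does worse for Row. The mix makes Column indifferent and guarantees -34/11, so it is optimal.

Yes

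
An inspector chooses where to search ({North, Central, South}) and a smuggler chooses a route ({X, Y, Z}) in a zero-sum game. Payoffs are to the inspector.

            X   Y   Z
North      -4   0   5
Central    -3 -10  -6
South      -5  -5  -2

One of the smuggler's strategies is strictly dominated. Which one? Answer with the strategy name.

Y holds the inspector's payoff strictly below Z in every row: 0 < 5, -10 < -6, -5 < -2.
So Z is strictly dominated for the smuggler.

Z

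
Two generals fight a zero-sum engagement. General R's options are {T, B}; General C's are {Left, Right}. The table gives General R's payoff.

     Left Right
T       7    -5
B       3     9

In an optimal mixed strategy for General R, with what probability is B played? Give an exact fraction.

Row minima: T → -5, B → 3; maximin = 3.
Column maxima: Left → 7, Right → 9; minimax = 7.
3 ≠ 7, so there is no saddle point; optimal play is mixed.
Let General R play T with probability p. Expected payoff against Left: 7p + 3(1−p) = 4p + 3; against Right: (-5)p + 9(1−p) = −14p + 9.
Setting these equal: 4p + 3 = −14p + 9 ⇒ 18p = 6 ⇒ p = 1/3, and the value is (4)·(1/3) + 3 = 13/3.
For General C: with q = P(Left), equating T's and B's payoffs gives 12q − 5 = −6q + 9 ⇒ q = 7/9.

2/3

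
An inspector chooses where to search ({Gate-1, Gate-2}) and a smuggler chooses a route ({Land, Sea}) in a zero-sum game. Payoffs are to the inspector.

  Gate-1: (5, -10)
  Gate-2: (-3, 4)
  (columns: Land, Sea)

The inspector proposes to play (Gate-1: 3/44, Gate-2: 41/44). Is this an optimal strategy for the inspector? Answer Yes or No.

No

Against Land this mix gives (3/44)·5 + (41/44)·(-3) = -27/11.
Against Sea this mix gives (3/44)·(-10) + (41/44)·4 = 67/22.
The smuggler will play Land, holding the inspector to -27/11. Shifting weight toward the row that does better against Land would raise this floor (the equalizing mix achieves -5/11 against both Land and Sea), so the proposed strategy is not optimal.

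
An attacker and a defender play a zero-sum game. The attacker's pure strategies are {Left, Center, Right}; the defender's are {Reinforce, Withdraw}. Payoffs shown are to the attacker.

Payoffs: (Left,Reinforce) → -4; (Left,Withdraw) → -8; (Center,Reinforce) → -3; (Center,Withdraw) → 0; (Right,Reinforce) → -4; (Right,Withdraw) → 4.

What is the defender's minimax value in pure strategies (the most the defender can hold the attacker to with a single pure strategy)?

Column maxima: Reinforce → -3, Withdraw → 4.
The smallest of these is -3.

-3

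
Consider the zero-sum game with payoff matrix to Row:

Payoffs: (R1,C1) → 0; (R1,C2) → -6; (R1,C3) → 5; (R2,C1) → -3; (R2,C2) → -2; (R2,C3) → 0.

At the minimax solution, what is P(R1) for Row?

Row minima: R1 → -6, R2 → -3; maximin = -3.
Column maxima: C1 → 0, C2 → -2, C3 → 5; minimax = -2.
-3 ≠ -2, so there is no saddle point; optimal play is mixed.
C3 is strictly dominated by C1 (it gives Row strictly more in every row), so Column never plays it.
On the remaining 2×2 (R1, R2 vs C1, C2):
Let Row play R1 with probability p. Expected payoff against C1: 0p + (-3)(1−p) = 3p − 3; against C2: (-6)p + (-2)(1−p) = −4p − 2.
Setting these equal: 3p − 3 = −4p − 2 ⇒ 7p = 1 ⇒ p = 1/7, and the value is (3)·(1/7) − 3 = -18/7.
For Column: with q = P(C1), equating R1's and R2's payoffs gives 6q − 6 = −q − 2 ⇒ q = 4/7.

1/7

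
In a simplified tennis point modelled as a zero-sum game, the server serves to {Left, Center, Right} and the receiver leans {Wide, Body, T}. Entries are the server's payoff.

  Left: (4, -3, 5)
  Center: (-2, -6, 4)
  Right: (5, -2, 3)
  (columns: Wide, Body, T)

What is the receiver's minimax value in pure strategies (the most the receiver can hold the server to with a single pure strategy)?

Column maxima: Wide → 5, Body → -2, T → 5.
The smallest of these is -2.

-2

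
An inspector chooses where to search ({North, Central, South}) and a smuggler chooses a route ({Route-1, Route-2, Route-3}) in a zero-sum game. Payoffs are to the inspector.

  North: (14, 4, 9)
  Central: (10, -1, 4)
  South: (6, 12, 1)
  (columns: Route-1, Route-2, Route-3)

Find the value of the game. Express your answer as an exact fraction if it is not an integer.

Row minima: North → 4, Central → -1, South → 1; maximin = 4.
Column maxima: Route-1 → 14, Route-2 → 12, Route-3 → 9; minimax = 9.
4 ≠ 9, so there is no saddle point; optimal play is mixed.
Central is strictly dominated by North, so the inspector never plays it.
Route-1 is strictly dominated by Route-3 (it gives the inspector strictly more in every row), so the smuggler never plays it.
On the remaining 2×2 (North, South vs Route-2, Route-3):
Let the inspector play North with probability p. Expected payoff against Route-2: 4p + 12(1−p) = −8p + 12; against Route-3: 9p + 1(1−p) = 8p + 1.
Setting these equal: −8p + 12 = 8p + 1 ⇒ −16p = -11 ⇒ p = 11/16, and the value is (-8)·(11/16) + 12 = 13/2.
For the smuggler: with q = P(Route-2), equating North's and South's payoffs gives −5q + 9 = 11q + 1 ⇒ q = 1/2.

13/2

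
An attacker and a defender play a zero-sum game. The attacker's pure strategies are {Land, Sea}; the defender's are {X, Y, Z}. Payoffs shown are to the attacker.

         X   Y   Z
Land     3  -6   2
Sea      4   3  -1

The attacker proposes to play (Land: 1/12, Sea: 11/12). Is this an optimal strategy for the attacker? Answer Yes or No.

No

Against X this mix gives (1/12)·3 + (11/12)·4 = 47/12.
Against Y this mix gives (1/12)·(-6) + (11/12)·3 = 9/4.
Against Z this mix gives (1/12)·2 + (11/12)·(-1) = -3/4.
The defender will play Z, holding the attacker to -3/4. Shifting weight toward the row that does better against Z would raise this floor (the equalizing mix achieves 0 against both Z and Y), so the proposed strategy is not optimal.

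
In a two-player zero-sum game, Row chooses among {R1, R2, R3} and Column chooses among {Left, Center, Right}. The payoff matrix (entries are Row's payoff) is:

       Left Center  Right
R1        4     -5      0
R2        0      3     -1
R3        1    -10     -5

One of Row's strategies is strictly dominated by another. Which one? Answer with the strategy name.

R3

R1 gives a strictly higher payoff than R3 against every column: 4 > 1, -5 > -10, 0 > -5.
So R3 is strictly dominated and Row never plays it.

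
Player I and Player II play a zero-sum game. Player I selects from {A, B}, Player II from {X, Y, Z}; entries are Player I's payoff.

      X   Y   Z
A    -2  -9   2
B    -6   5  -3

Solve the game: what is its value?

Row minima: A → -9, B → -6; maximin = -6.
Column maxima: X → -2, Y → 5, Z → 2; minimax = -2.
-6 ≠ -2, so there is no saddle point; optimal play is mixed.
Z is strictly dominated by X (it gives Player I strictly more in every row), so Player II never plays it.
On the remaining 2×2 (A, B vs X, Y):
Let Player I play A with probability p. Expected payoff against X: (-2)p + (-6)(1−p) = 4p − 6; against Y: (-9)p + 5(1−p) = −14p + 5.
Setting these equal: 4p − 6 = −14p + 5 ⇒ 18p = 11 ⇒ p = 11/18, and the value is (4)·(11/18) − 6 = -32/9.
For Player II: with q = P(X), equating A's and B's payoffs gives 7q − 9 = −11q + 5 ⇒ q = 7/9.

-32/9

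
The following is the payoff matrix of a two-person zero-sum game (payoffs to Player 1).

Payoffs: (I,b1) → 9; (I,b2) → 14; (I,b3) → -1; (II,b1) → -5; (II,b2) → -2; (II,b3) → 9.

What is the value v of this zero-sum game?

Row minima: I → -1, II → -5; maximin = -1.
Column maxima: b1 → 9, b2 → 14, b3 → 9; minimax = 9.
-1 ≠ 9, so there is no saddle point; optimal play is mixed.
b2 is strictly dominated by b1 (it gives Player 1 strictly more in every row), so Player 2 never plays it.
On the remaining 2×2 (I, II vs b1, b3):
Let Player 1 play I with probability p. Expected payoff against b1: 9p + (-5)(1−p) = 14p − 5; against b3: (-1)p + 9(1−p) = −10p + 9.
Setting these equal: 14p − 5 = −10p + 9 ⇒ 24p = 14 ⇒ p = 7/12, and the value is (14)·(7/12) − 5 = 19/6.
For Player 2: with q = P(b1), equating I's and II's payoffs gives 10q − 1 = −14q + 9 ⇒ q = 5/12.

19/6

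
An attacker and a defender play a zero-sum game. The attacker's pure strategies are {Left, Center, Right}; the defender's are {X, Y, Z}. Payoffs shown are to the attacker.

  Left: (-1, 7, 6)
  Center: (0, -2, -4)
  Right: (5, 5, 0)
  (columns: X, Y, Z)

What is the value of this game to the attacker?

5/2

Row minima: Left → -1, Center → -4, Right → 0; maximin = 0.
Column maxima: X → 5, Y → 7, Z → 6; minimax = 5.
0 ≠ 5, so there is no saddle point; optimal play is mixed.
Center is strictly dominated by Right, so the attacker never plays it.
Y is strictly dominated by Z (it gives the attacker strictly more in every row), so the defender never plays it.
On the remaining 2×2 (Left, Right vs X, Z):
Let the attacker play Left with probability p. Expected payoff against X: (-1)p + 5(1−p) = −6p + 5; against Z: 6p + 0(1−p) = 6p.
Setting these equal: −6p + 5 = 6p ⇒ −12p = -5 ⇒ p = 5/12, and the value is (-6)·(5/12) + 5 = 5/2.
For the defender: with q = P(X), equating Left's and Right's payoffs gives −7q + 6 = 5q ⇒ q = 1/2.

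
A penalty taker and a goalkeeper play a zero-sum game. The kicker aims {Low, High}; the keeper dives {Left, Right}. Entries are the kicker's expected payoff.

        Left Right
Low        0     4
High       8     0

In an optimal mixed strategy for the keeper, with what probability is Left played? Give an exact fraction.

Row minima: Low → 0, High → 0; maximin = 0.
Column maxima: Left → 8, Right → 4; minimax = 4.
0 ≠ 4, so there is no saddle point; optimal play is mixed.
Let the kicker play Low with probability p. Expected payoff against Left: 0p + 8(1−p) = −8p + 8; against Right: 4p + 0(1−p) = 4p.
Setting these equal: −8p + 8 = 4p ⇒ −12p = -8 ⇒ p = 2/3, and the value is (-8)·(2/3) + 8 = 8/3.
For the keeper: with q = P(Left), equating Low's and High's payoffs gives −4q + 4 = 8q ⇒ q = 1/3.

1/3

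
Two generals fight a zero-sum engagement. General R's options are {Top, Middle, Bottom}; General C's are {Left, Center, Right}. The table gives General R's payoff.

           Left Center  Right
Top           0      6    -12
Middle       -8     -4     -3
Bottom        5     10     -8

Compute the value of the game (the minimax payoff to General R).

Row minima: Top → -12, Middle → -8, Bottom → -8; maximin = -8.
Column maxima: Left → 5, Center → 10, Right → -3; minimax = -3.
-8 ≠ -3, so there is no saddle point; optimal play is mixed.
Top is strictly dominated by Bottom, so General R never plays it.
Center is strictly dominated by Left (it gives General R strictly more in every row), so General C never plays it.
On the remaining 2×2 (Middle, Bottom vs Left, Right):
Let General R play Middle with probability p. Expected payoff against Left: (-8)p + 5(1−p) = −13p + 5; against Right: (-3)p + (-8)(1−p) = 5p − 8.
Setting these equal: −13p + 5 = 5p − 8 ⇒ −18p = -13 ⇒ p = 13/18, and the value is (-13)·(13/18) + 5 = -79/18.
For General C: with q = P(Left), equating Middle's and Bottom's payoffs gives −5q − 3 = 13q − 8 ⇒ q = 5/18.

-79/18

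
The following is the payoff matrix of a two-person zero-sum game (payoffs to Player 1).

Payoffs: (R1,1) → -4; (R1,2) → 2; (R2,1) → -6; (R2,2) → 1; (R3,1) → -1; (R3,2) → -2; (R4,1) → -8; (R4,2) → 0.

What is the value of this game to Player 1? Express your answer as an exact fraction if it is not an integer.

-10/7

Row minima: R1 → -4, R2 → -6, R3 → -2, R4 → -8; maximin = -2.
Column maxima: 1 → -1, 2 → 2; minimax = -1.
-2 ≠ -1, so there is no saddle point; optimal play is mixed.
R2 is strictly dominated by R1, so Player 1 never plays it.
R4 is strictly dominated by R1, so Player 1 never plays it.
On the remaining 2×2 (R1, R3 vs 1, 2):
Let Player 1 play R1 with probability p. Expected payoff against 1: (-4)p + (-1)(1−p) = −3p − 1; against 2: 2p + (-2)(1−p) = 4p − 2.
Setting these equal: −3p − 1 = 4p − 2 ⇒ −7p = -1 ⇒ p = 1/7, and the value is (-3)·(1/7) − 1 = -10/7.
For Player 2: with q = P(1), equating R1's and R3's payoffs gives −6q + 2 = q − 2 ⇒ q = 4/7.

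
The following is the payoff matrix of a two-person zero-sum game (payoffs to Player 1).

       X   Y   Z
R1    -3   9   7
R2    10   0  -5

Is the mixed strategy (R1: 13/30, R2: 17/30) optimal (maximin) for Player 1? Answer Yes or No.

Against X this mix gives (13/30)·(-3) + (17/30)·10 = 131/30.
Against Y this mix gives (13/30)·9 + (17/30)·0 = 39/10.
Against Z this mix gives (13/30)·7 + (17/30)·(-5) = 1/5.
Player 2 will play Z, holding Player 1 to 1/5. Shifting weight toward the row that does better against Z would raise this floor (the equalizing mix achieves 11/5 against both Z and X), so the proposed strategy is not optimal.

No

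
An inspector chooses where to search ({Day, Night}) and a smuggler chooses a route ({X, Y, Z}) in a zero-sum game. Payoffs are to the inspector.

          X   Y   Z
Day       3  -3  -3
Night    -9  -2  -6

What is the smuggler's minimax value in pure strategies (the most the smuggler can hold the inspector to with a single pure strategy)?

Column maxima: X → 3, Y → -2, Z → -3.
The smallest of these is -3.

-3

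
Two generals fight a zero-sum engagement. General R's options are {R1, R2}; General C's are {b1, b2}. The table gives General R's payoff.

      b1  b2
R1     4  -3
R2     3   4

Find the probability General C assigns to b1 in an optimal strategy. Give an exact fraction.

Row minima: R1 → -3, R2 → 3; maximin = 3.
Column maxima: b1 → 4, b2 → 4; minimax = 4.
3 ≠ 4, so there is no saddle point; optimal play is mixed.
Let General R play R1 with probability p. Expected payoff against b1: 4p + 3(1−p) = p + 3; against b2: (-3)p + 4(1−p) = −7p + 4.
Setting these equal: p + 3 = −7p + 4 ⇒ 8p = 1 ⇒ p = 1/8, and the value is (1)·(1/8) + 3 = 25/8.
For General C: with q = P(b1), equating R1's and R2's payoffs gives 7q − 3 = −q + 4 ⇒ q = 7/8.

7/8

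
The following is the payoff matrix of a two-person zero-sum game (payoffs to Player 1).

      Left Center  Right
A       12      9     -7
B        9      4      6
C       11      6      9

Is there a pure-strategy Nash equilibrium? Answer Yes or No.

Row minima: A → -7, B → 4, C → 6; maximin = 6.
Column maxima: Left → 12, Center → 9, Right → 9; minimax = 9.
6 ≠ 9, so no pure-strategy equilibrium exists.

No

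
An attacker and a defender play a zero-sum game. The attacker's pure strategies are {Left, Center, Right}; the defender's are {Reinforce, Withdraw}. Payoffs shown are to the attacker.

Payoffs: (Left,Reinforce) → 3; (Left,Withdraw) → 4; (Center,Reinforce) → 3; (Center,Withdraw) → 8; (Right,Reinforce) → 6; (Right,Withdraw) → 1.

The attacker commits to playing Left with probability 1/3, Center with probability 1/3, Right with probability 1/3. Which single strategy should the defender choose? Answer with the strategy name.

If the defender plays Reinforce, the attacker's expected payoff is (1/3)·3 + (1/3)·3 + (1/3)·6 = 4.
If the defender plays Withdraw, the attacker's expected payoff is (1/3)·4 + (1/3)·8 + (1/3)·1 = 13/3.
The defender minimizes the attacker's payoff; the smallest is 4, so the best response is Reinforce.

Reinforce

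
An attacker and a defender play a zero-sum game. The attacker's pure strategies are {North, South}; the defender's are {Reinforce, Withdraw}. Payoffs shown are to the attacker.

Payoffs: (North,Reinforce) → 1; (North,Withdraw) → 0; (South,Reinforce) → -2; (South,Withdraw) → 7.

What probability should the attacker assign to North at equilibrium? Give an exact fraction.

9/10

Row minima: North → 0, South → -2; maximin = 0.
Column maxima: Reinforce → 1, Withdraw → 7; minimax = 1.
0 ≠ 1, so there is no saddle point; optimal play is mixed.
Let the attacker play North with probability p. Expected payoff against Reinforce: 1p + (-2)(1−p) = 3p − 2; against Withdraw: 0p + 7(1−p) = −7p + 7.
Setting these equal: 3p − 2 = −7p + 7 ⇒ 10p = 9 ⇒ p = 9/10, and the value is (3)·(9/10) − 2 = 7/10.
For the defender: with q = P(Reinforce), equating North's and South's payoffs gives q = −9q + 7 ⇒ q = 7/10.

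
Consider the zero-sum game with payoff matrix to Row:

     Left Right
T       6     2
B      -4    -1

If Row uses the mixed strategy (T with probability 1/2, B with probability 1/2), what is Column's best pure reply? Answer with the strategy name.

Right

If Column plays Left, Row's expected payoff is (1/2)·6 + (1/2)·(-4) = 1.
If Column plays Right, Row's expected payoff is (1/2)·2 + (1/2)·(-1) = 1/2.
Column minimizes Row's payoff; the smallest is 1/2, so the best response is Right.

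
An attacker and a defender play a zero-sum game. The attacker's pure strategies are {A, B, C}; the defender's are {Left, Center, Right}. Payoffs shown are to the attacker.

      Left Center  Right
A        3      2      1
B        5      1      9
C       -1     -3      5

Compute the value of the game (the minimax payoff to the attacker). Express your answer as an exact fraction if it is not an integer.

17/9

Row minima: A → 1, B → 1, C → -3; maximin = 1.
Column maxima: Left → 5, Center → 2, Right → 9; minimax = 2.
1 ≠ 2, so there is no saddle point; optimal play is mixed.
C is strictly dominated by B, so the attacker never plays it.
Left is strictly dominated by Center (it gives the attacker strictly more in every row), so the defender never plays it.
On the remaining 2×2 (A, B vs Center, Right):
Let the attacker play A with probability p. Expected payoff against Center: 2p + 1(1−p) = p + 1; against Right: 1p + 9(1−p) = −8p + 9.
Setting these equal: p + 1 = −8p + 9 ⇒ 9p = 8 ⇒ p = 8/9, and the value is (1)·(8/9) + 1 = 17/9.
For the defender: with q = P(Center), equating A's and B's payoffs gives q + 1 = −8q + 9 ⇒ q = 8/9.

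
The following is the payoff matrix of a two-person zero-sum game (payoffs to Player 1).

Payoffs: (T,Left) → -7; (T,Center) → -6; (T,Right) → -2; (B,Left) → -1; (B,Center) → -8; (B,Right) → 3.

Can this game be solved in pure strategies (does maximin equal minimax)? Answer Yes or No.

No

Row minima: T → -7, B → -8; maximin = -7.
Column maxima: Left → -1, Center → -6, Right → 3; minimax = -6.
-7 ≠ -6, so no pure-strategy equilibrium exists.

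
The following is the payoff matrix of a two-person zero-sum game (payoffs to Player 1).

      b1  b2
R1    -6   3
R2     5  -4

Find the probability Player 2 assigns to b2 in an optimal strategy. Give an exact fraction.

11/18

Row minima: R1 → -6, R2 → -4; maximin = -4.
Column maxima: b1 → 5, b2 → 3; minimax = 3.
-4 ≠ 3, so there is no saddle point; optimal play is mixed.
Let Player 1 play R1 with probability p. Expected payoff against b1: (-6)p + 5(1−p) = −11p + 5; against b2: 3p + (-4)(1−p) = 7p − 4.
Setting these equal: −11p + 5 = 7p − 4 ⇒ −18p = -9 ⇒ p = 1/2, and the value is (-11)·(1/2) + 5 = -1/2.
For Player 2: with q = P(b1), equating R1's and R2's payoffs gives −9q + 3 = 9q − 4 ⇒ q = 7/18.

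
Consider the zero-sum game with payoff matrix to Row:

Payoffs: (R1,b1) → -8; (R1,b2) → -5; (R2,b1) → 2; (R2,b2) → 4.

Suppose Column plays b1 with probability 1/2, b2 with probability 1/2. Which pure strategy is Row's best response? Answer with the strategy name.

Expected payoff of R1: (1/2)·(-8) + (1/2)·(-5) = -13/2.
Expected payoff of R2: (1/2)·2 + (1/2)·4 = 3.
The largest is 3, so Row's best response is R2.

R2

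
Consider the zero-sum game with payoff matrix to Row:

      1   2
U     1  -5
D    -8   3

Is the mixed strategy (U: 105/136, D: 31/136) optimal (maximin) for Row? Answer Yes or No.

Against 1 this mix gives (105/136)·1 + (31/136)·(-8) = -143/136.
Against 2 this mix gives (105/136)·(-5) + (31/136)·3 = -54/17.
Column will play 2, holding Row to -54/17. Shifting weight toward the row that does better against 2 would raise this floor (the equalizing mix achieves -37/17 against both 2 and 1), so the proposed strategy is not optimal.

No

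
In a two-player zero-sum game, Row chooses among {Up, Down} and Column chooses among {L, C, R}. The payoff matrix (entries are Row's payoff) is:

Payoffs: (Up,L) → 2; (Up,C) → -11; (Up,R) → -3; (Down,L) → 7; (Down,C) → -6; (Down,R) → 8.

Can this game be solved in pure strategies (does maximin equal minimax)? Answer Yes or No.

Row minima: Up → -11, Down → -6; maximin = -6.
Column maxima: L → 7, C → -6, R → 8; minimax = -6.
maximin = minimax = -6, so a saddle point exists.

Yes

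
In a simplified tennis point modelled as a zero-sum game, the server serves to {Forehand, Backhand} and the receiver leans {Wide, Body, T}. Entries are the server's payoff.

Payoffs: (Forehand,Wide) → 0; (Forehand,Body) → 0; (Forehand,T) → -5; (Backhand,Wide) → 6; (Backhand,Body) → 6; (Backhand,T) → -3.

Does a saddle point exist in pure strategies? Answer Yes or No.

Yes

Row minima: Forehand → -5, Backhand → -3; maximin = -3.
Column maxima: Wide → 6, Body → 6, T → -3; minimax = -3.
maximin = minimax = -3, so a saddle point exists.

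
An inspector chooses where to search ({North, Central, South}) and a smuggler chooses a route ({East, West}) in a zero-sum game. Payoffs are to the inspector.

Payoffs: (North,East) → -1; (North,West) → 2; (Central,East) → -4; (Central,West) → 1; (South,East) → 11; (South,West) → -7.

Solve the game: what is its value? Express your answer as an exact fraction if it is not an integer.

Row minima: North → -1, Central → -4, South → -7; maximin = -1.
Column maxima: East → 11, West → 2; minimax = 2.
-1 ≠ 2, so there is no saddle point; optimal play is mixed.
Central is strictly dominated by North, so the inspector never plays it.
On the remaining 2×2 (North, South vs East, West):
Let the inspector play North with probability p. Expected payoff against East: (-1)p + 11(1−p) = −12p + 11; against West: 2p + (-7)(1−p) = 9p − 7.
Setting these equal: −12p + 11 = 9p − 7 ⇒ −21p = -18 ⇒ p = 6/7, and the value is (-12)·(6/7) + 11 = 5/7.
For the smuggler: with q = P(East), equating North's and South's payoffs gives −3q + 2 = 18q − 7 ⇒ q = 3/7.

5/7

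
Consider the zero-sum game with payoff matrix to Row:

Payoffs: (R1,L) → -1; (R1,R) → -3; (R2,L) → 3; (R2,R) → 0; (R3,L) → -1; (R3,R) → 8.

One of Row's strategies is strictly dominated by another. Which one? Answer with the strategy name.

R2 gives a strictly higher payoff than R1 against every column: 3 > -1, 0 > -3.
So R1 is strictly dominated and Row never plays it.

R1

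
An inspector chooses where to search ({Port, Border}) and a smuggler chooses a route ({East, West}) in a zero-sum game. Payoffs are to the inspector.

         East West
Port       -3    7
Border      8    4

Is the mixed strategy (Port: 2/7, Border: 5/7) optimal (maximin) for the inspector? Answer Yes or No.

Yes

Against East this mix gives (2/7)·(-3) + (5/7)·8 = 34/7.
Against West this mix gives (2/7)·7 + (5/7)·4 = 34/7.
All of the smuggler's active replies (East, West) yield 34/7, and no column does worse for the inspector. The mix makes the smuggler indifferent and guarantees 34/7, so it is optimal.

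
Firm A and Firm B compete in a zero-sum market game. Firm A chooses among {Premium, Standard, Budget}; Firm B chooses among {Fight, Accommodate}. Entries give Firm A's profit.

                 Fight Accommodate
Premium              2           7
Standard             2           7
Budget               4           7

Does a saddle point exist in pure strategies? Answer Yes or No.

Row minima: Premium → 2, Standard → 2, Budget → 4; maximin = 4.
Column maxima: Fight → 4, Accommodate → 7; minimax = 4.
maximin = minimax = 4, so a saddle point exists.

Yes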